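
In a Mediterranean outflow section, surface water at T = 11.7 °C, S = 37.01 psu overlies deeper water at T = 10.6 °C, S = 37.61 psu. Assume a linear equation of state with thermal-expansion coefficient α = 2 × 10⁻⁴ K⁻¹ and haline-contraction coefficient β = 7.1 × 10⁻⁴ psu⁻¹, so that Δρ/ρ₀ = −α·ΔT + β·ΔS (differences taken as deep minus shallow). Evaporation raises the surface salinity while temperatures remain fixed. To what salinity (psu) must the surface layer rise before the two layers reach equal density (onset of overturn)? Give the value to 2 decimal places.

37.92 psu

Neutral buoyancy requires −α(T_deep − T_surf) + β(S_deep − S_surf′) = 0.
S_surf′ = S_deep − (α/β)·ΔT = 37.61 − (2 × 10⁻⁴/7.1 × 10⁻⁴)·(-1.1) = 37.9199 psu.
Increase required: 37.9199 − 37.01 = 0.9099 psu.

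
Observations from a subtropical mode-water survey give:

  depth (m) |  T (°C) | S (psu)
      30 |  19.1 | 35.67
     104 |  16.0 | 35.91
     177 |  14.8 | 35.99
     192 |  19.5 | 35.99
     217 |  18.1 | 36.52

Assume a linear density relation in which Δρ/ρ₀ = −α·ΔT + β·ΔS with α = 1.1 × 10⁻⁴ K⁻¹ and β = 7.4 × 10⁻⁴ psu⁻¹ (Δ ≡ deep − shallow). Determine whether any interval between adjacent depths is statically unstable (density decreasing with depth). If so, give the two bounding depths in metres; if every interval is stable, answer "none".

Evaluate Δρ/ρ₀ = −αΔT + βΔS across each adjacent pair:
  30–104 m: −αΔT+βΔS = −(1.1 × 10⁻⁴)(-3.1)+(7.4 × 10⁻⁴)(+0.24) = 5.2 × 10⁻⁴ → stable
  104–177 m: −αΔT+βΔS = −(1.1 × 10⁻⁴)(-1.2)+(7.4 × 10⁻⁴)(+0.08) = 1.9 × 10⁻⁴ → stable
  177–192 m: −αΔT+βΔS = −(1.1 × 10⁻⁴)(+4.7)+(7.4 × 10⁻⁴)(+0.00) = -5.2 × 10⁻⁴ → UNSTABLE
  192–217 m: −αΔT+βΔS = −(1.1 × 10⁻⁴)(-1.4)+(7.4 × 10⁻⁴)(+0.53) = 5.5 × 10⁻⁴ → stable
The 177–192 m interval has Δρ < 0: lighter water underlies denser water.

177–192 m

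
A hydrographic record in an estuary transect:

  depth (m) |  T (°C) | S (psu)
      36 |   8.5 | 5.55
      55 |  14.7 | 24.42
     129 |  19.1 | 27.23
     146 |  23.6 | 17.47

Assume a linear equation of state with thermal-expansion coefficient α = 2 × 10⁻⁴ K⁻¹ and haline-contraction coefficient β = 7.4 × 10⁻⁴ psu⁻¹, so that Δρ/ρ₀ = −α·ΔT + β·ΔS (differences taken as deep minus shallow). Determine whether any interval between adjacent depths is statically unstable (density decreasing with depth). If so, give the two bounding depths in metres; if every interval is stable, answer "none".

Evaluate Δρ/ρ₀ = −αΔT + βΔS across each adjacent pair:
  36–55 m: −αΔT+βΔS = −(2 × 10⁻⁴)(+6.2)+(7.4 × 10⁻⁴)(+18.87) = 0.013 → stable
  55–129 m: −αΔT+βΔS = −(2 × 10⁻⁴)(+4.4)+(7.4 × 10⁻⁴)(+2.81) = 1.2 × 10⁻³ → stable
  129–146 m: −αΔT+βΔS = −(2 × 10⁻⁴)(+4.5)+(7.4 × 10⁻⁴)(-9.76) = -8.1 × 10⁻³ → UNSTABLE
The 129–146 m interval has Δρ < 0: lighter water underlies denser water.

129–146 m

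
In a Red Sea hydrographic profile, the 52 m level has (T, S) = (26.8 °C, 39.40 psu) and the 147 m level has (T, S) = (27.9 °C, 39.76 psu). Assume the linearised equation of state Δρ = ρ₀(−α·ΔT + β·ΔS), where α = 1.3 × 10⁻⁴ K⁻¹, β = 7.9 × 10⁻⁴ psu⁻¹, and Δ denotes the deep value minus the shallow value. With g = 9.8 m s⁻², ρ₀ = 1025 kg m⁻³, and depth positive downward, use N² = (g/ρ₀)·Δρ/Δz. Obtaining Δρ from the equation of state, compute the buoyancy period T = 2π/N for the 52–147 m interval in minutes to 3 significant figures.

ΔT = +1.1 K, ΔS = +0.36 psu (deep − shallow).
Δρ/ρ₀ = −αΔT + βΔS = -1.43 × 10⁻⁴ + 2.844 × 10⁻⁴ = 1.414 × 10⁻⁴, so Δρ ≈ 0.1449 kg m⁻³.
N² = (g/ρ₀)·Δρ/Δz = g·(Δρ/ρ₀)/Δz = 9.8 × 1.414 × 10⁻⁴ / 95 = 1.4587 × 10⁻⁵ s⁻².
N = √(1.4587 × 10⁻⁵) = 3.8193 × 10⁻³ rad s⁻¹ → T = 2π/N = 1.6451 × 10³ s = 27.418 min ≈ 27.4 min.

27.4 min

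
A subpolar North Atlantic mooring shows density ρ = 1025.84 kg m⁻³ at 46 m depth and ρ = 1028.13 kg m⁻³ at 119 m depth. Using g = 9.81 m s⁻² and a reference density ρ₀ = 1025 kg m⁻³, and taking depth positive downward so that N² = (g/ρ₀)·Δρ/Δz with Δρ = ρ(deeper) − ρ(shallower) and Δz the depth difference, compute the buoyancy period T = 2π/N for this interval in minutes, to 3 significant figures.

Δρ = 1028.13 − 1025.84 = 2.29 kg m⁻³ over Δz = 119 − 46 = 73 m.
N² = (9.81/1025) × (2.29/73) = 3.0023 × 10⁻⁴ s⁻².
N = √(3.0023 × 10⁻⁴) = 0.017327 rad s⁻¹, so T = 2π/N = 362.62 s = 6.0437 min ≈ 6.04 min.
N² > 0, so the interval is statically stable.

6.04 min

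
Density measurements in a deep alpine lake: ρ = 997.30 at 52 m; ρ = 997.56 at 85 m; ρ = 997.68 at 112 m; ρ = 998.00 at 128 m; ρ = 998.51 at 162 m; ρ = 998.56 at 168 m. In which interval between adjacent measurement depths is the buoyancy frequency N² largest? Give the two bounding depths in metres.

112–128 m

Compute the density gradient over each adjacent pair:
  52–85 m: Δρ/Δz = 0.26/33 = 7.9 × 10⁻³ kg m⁻⁴
  85–112 m: Δρ/Δz = 0.12/27 = 4.4 × 10⁻³ kg m⁻⁴
  112–128 m: Δρ/Δz = 0.32/16 = 0.020 kg m⁻⁴
  128–162 m: Δρ/Δz = 0.51/34 = 0.015 kg m⁻⁴
  162–168 m: Δρ/Δz = 0.05/6 = 8.3 × 10⁻³ kg m⁻⁴
The largest gradient is in the 112–128 m interval — the pycnocline.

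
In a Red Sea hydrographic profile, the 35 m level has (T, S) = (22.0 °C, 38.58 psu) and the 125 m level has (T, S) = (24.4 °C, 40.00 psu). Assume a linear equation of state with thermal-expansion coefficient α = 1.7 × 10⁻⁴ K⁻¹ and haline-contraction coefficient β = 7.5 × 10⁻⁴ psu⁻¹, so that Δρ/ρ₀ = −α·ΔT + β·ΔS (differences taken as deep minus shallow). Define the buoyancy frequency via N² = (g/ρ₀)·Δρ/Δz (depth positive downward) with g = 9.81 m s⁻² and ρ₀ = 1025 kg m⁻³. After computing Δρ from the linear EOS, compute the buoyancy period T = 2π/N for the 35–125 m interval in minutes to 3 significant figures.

ΔT = +2.4 K, ΔS = +1.42 psu (deep − shallow).
Δρ/ρ₀ = −αΔT + βΔS = -4.08 × 10⁻⁴ + 1.065 × 10⁻³ = 6.57 × 10⁻⁴, so Δρ ≈ 0.6734 kg m⁻³.
N² = (g/ρ₀)·Δρ/Δz = g·(Δρ/ρ₀)/Δz = 9.81 × 6.57 × 10⁻⁴ / 90 = 7.1613 × 10⁻⁵ s⁻².
N = √(7.1613 × 10⁻⁵) = 8.4624 × 10⁻³ rad s⁻¹ → T = 2π/N = 742.48 s = 12.375 min ≈ 12.4 min.

12.4 min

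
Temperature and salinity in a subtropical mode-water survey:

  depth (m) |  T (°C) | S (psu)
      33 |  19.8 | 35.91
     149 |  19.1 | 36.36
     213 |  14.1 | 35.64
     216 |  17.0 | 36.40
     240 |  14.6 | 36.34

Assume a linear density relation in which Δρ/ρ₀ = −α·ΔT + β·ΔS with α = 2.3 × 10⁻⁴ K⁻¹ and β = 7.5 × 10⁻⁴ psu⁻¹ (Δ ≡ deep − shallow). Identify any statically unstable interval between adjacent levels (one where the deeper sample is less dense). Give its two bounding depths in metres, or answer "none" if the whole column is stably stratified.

213–216 m

Evaluate Δρ/ρ₀ = −αΔT + βΔS across each adjacent pair:
  33–149 m: −αΔT+βΔS = −(2.3 × 10⁻⁴)(-0.7)+(7.5 × 10⁻⁴)(+0.45) = 5.0 × 10⁻⁴ → stable
  149–213 m: −αΔT+βΔS = −(2.3 × 10⁻⁴)(-5.0)+(7.5 × 10⁻⁴)(-0.72) = 6.1 × 10⁻⁴ → stable
  213–216 m: −αΔT+βΔS = −(2.3 × 10⁻⁴)(+2.9)+(7.5 × 10⁻⁴)(+0.76) = -9.7 × 10⁻⁵ → UNSTABLE
  216–240 m: −αΔT+βΔS = −(2.3 × 10⁻⁴)(-2.4)+(7.5 × 10⁻⁴)(-0.06) = 5.1 × 10⁻⁴ → stable
The 213–216 m interval has Δρ < 0: lighter water underlies denser water.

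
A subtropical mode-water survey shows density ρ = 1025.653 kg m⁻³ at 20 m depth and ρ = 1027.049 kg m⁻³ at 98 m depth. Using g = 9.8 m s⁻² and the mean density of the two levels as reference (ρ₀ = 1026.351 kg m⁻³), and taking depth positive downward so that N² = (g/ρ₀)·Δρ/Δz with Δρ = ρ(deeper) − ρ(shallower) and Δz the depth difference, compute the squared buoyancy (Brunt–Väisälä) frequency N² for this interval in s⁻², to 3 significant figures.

1.71 × 10⁻⁴ s⁻²

Δρ = 1027.049 − 1025.653 = 1.396 kg m⁻³ over Δz = 98 − 20 = 78 m.
N² = (9.8/1026.351) × (1.396/78) = 1.7089 × 10⁻⁴ s⁻² ≈ 1.71 × 10⁻⁴ s⁻².
A positive N² confirms static stability across the interval.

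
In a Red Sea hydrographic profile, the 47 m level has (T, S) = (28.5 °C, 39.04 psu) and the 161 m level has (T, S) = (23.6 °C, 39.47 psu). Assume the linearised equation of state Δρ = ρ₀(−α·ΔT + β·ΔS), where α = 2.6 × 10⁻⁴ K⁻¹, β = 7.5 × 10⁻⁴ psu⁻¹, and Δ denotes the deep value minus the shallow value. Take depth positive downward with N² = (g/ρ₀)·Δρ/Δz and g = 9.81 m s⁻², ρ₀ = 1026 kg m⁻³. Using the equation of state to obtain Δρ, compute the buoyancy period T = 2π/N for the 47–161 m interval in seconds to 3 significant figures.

ΔT = -4.9 K, ΔS = +0.43 psu (deep − shallow).
Δρ/ρ₀ = −αΔT + βΔS = 1.274 × 10⁻³ + 3.225 × 10⁻⁴ = 1.5965 × 10⁻³, so Δρ ≈ 1.638 kg m⁻³.
N² = (g/ρ₀)·Δρ/Δz = g·(Δρ/ρ₀)/Δz = 9.81 × 1.5965 × 10⁻³ / 114 = 1.3738 × 10⁻⁴ s⁻².
N = √(1.3738 × 10⁻⁴) = 0.011721 rad s⁻¹ → T = 2π/N = 536.06 s ≈ 536 s.

536 s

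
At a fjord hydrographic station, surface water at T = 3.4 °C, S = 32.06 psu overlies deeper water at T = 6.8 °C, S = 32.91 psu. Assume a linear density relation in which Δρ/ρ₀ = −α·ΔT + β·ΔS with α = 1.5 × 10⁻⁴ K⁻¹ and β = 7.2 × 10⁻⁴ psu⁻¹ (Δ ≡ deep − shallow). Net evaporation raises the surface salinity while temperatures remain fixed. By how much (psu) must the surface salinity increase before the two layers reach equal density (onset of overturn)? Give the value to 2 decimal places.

0.14 psu

Neutral buoyancy requires −α(T_deep − T_surf) + β(S_deep − S_surf′) = 0.
S_surf′ = S_deep − (α/β)·ΔT = 32.91 − (1.5 × 10⁻⁴/7.2 × 10⁻⁴)·(+3.4) = 32.2017 psu.
Increase required: 32.2017 − 32.06 = 0.1417 psu.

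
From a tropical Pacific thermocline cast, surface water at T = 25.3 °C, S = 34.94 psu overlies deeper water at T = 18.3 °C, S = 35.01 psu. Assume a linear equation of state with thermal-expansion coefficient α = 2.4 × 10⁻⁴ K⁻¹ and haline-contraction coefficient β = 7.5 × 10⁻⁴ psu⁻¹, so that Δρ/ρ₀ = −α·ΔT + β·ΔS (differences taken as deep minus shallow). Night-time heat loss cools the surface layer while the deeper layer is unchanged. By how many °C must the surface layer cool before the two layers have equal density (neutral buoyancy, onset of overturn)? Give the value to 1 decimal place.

7.2 °C

Neutral buoyancy requires Δρ = 0, i.e. −α(T_deep − T_surf′) + β(S_deep − S_surf) = 0.
T_surf′ = T_deep − (β/α)·ΔS = 18.3 − (7.5 × 10⁻⁴/2.4 × 10⁻⁴)·(+0.07) = 18.081 °C.
Cooling required: 25.3 − (18.081) = 7.219 °C.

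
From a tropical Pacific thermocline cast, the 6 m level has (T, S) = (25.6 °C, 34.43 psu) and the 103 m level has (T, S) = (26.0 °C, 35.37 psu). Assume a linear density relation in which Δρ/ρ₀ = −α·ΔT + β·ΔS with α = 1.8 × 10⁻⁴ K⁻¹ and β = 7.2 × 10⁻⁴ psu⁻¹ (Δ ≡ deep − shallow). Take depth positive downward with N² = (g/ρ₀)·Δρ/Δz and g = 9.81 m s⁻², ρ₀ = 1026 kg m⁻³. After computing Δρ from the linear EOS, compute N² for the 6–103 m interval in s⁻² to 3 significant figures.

ΔT = +0.4 K, ΔS = +0.94 psu (deep − shallow).
Δρ/ρ₀ = −αΔT + βΔS = -7.20 × 10⁻⁵ + 6.768 × 10⁻⁴ = 6.048 × 10⁻⁴, so Δρ ≈ 0.6205 kg m⁻³.
N² = (g/ρ₀)·Δρ/Δz = g·(Δρ/ρ₀)/Δz = 9.81 × 6.048 × 10⁻⁴ / 97 = 6.1166 × 10⁻⁵ s⁻² ≈ 6.12 × 10⁻⁵ s⁻².

6.12 × 10⁻⁵ s⁻²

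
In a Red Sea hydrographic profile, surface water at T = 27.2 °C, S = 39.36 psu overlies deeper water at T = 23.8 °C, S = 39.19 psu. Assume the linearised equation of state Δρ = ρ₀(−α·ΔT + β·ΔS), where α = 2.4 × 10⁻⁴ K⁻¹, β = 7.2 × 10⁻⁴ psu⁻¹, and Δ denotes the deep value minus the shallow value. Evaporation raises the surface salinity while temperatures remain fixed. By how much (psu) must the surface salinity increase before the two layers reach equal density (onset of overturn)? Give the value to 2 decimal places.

0.96 psu

Neutral buoyancy requires −α(T_deep − T_surf) + β(S_deep − S_surf′) = 0.
S_surf′ = S_deep − (α/β)·ΔT = 39.19 − (2.4 × 10⁻⁴/7.2 × 10⁻⁴)·(-3.4) = 40.3233 psu.
Increase required: 40.3233 − 39.36 = 0.9633 psu.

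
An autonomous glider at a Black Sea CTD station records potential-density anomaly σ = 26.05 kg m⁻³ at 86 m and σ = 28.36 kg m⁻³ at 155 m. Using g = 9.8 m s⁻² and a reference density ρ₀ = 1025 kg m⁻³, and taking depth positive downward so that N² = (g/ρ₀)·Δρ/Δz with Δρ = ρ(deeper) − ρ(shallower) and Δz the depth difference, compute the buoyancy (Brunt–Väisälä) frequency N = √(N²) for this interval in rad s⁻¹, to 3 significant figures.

Δρ = 1028.36 − 1026.05 = 2.31 kg m⁻³ over Δz = 155 − 86 = 69 m.
N² = (9.8/1025) × (2.31/69) = 3.2008 × 10⁻⁴ s⁻².
N = √(3.2008 × 10⁻⁴) = 0.017891 rad s⁻¹ ≈ 0.0179 rad s⁻¹.

0.0179 rad s⁻¹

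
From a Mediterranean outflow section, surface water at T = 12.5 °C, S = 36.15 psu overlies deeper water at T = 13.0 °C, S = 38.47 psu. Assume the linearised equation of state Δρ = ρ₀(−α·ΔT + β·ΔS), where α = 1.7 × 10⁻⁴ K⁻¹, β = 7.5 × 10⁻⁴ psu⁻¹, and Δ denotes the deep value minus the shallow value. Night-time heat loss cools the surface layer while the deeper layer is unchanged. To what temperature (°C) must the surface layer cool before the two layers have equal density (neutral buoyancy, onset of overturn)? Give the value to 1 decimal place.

Neutral buoyancy requires Δρ = 0, i.e. −α(T_deep − T_surf′) + β(S_deep − S_surf) = 0.
T_surf′ = T_deep − (β/α)·ΔS = 13.0 − (7.5 × 10⁻⁴/1.7 × 10⁻⁴)·(+2.32) = 2.765 °C.
Cooling required: 12.5 − (2.765) = 9.735 °C.

2.8 °C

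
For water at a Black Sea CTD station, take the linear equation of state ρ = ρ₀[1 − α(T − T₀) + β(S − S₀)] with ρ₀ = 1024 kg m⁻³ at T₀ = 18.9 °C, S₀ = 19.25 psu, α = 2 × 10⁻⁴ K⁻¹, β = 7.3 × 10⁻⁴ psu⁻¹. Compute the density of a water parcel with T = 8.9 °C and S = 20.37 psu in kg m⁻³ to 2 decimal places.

T − T₀ = -10.0 K, S − S₀ = +1.12 psu.
Bracket = 1 − α·(-10.0) + β·(+1.12) = 1 + (2.8176 × 10⁻³) = 1.0028176.
ρ = 1024 × 1.0028176 = 1026.89 kg m⁻³.

1026.89 kg m⁻³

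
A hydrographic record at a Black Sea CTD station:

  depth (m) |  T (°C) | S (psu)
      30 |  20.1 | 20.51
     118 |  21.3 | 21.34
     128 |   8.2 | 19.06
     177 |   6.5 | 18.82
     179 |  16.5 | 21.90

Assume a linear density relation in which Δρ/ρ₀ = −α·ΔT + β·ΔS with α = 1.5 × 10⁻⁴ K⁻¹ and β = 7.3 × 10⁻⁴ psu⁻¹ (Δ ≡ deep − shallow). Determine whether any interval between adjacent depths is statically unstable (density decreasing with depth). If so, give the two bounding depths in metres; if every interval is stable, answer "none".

none

Evaluate Δρ/ρ₀ = −αΔT + βΔS across each adjacent pair:
  30–118 m: −αΔT+βΔS = −(1.5 × 10⁻⁴)(+1.2)+(7.3 × 10⁻⁴)(+0.83) = 4.3 × 10⁻⁴ → stable
  118–128 m: −αΔT+βΔS = −(1.5 × 10⁻⁴)(-13.1)+(7.3 × 10⁻⁴)(-2.28) = 3.0 × 10⁻⁴ → stable
  128–177 m: −αΔT+βΔS = −(1.5 × 10⁻⁴)(-1.7)+(7.3 × 10⁻⁴)(-0.24) = 8.0 × 10⁻⁵ → stable
  177–179 m: −αΔT+βΔS = −(1.5 × 10⁻⁴)(+10.0)+(7.3 × 10⁻⁴)(+3.08) = 7.5 × 10⁻⁴ → stable
Every interval has Δρ > 0: the column is stably stratified throughout.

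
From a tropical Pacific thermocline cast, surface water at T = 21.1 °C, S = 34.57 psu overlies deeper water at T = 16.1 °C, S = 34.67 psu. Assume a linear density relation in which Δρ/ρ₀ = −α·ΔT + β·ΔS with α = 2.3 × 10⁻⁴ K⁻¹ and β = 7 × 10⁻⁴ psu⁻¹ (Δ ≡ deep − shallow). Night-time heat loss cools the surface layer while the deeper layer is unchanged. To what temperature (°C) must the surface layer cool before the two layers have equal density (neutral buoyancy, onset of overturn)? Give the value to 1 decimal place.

15.8 °C

Neutral buoyancy requires Δρ = 0, i.e. −α(T_deep − T_surf′) + β(S_deep − S_surf) = 0.
T_surf′ = T_deep − (β/α)·ΔS = 16.1 − (7 × 10⁻⁴/2.3 × 10⁻⁴)·(+0.10) = 15.796 °C.
Cooling required: 21.1 − (15.796) = 5.304 °C.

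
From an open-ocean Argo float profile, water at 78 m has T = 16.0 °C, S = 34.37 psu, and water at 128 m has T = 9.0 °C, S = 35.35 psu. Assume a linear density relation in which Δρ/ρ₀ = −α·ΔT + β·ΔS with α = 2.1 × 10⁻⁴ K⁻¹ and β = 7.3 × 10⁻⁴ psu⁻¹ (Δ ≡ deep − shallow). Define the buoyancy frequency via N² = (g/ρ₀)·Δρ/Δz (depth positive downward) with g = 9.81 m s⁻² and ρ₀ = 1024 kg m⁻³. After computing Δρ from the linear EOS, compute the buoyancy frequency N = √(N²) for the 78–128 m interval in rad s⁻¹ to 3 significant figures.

ΔT = -7.0 K, ΔS = +0.98 psu (deep − shallow).
Δρ/ρ₀ = −αΔT + βΔS = 1.47 × 10⁻³ + 7.154 × 10⁻⁴ = 2.1854 × 10⁻³, so Δρ ≈ 2.238 kg m⁻³.
N² = (g/ρ₀)·Δρ/Δz = g·(Δρ/ρ₀)/Δz = 9.81 × 2.1854 × 10⁻³ / 50 = 4.2878 × 10⁻⁴ s⁻².
N = √(4.2878 × 10⁻⁴) = 0.020707 rad s⁻¹ ≈ 0.0207 rad s⁻¹.

0.0207 rad s⁻¹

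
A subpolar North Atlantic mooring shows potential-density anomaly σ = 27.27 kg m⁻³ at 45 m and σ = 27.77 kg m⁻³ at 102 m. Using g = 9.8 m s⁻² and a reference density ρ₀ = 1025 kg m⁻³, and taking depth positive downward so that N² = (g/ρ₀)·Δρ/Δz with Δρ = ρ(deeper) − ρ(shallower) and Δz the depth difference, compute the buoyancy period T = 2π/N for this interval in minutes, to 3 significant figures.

11.4 min

Δρ = 1027.77 − 1027.27 = 0.50 kg m⁻³ over Δz = 102 − 45 = 57 m.
N² = (9.8/1025) × (0.50/57) = 8.3868 × 10⁻⁵ s⁻².
N = √(8.3868 × 10⁻⁵) = 9.1579 × 10⁻³ rad s⁻¹, so T = 2π/N = 686.09 s = 11.435 min ≈ 11.4 min.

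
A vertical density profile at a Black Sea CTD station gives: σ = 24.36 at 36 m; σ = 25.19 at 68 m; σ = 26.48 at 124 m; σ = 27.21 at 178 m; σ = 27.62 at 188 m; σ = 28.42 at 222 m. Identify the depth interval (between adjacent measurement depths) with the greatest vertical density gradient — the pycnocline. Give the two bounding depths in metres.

178–188 m

Compute the density gradient over each adjacent pair:
  36–68 m: Δρ/Δz = 0.83/32 = 0.026 kg m⁻⁴
  68–124 m: Δρ/Δz = 1.29/56 = 0.023 kg m⁻⁴
  124–178 m: Δρ/Δz = 0.73/54 = 0.014 kg m⁻⁴
  178–188 m: Δρ/Δz = 0.41/10 = 0.041 kg m⁻⁴
  188–222 m: Δρ/Δz = 0.80/34 = 0.024 kg m⁻⁴
The largest gradient is in the 178–188 m interval — the pycnocline.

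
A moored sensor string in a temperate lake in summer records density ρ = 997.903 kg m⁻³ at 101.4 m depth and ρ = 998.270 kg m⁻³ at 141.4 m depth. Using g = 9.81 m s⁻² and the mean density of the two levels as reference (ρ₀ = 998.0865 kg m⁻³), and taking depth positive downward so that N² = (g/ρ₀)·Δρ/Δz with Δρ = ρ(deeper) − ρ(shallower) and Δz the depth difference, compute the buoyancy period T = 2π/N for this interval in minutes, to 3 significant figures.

Δρ = 998.270 − 997.903 = 0.367 kg m⁻³ over Δz = 141.4 − 101.4 = 40 m.
N² = (9.81/998.0865) × (0.367/40) = 9.0179 × 10⁻⁵ s⁻².
N = √(9.0179 × 10⁻⁵) = 9.4963 × 10⁻³ rad s⁻¹, so T = 2π/N = 661.65 s = 11.027 min ≈ 11.0 min.

11.0 min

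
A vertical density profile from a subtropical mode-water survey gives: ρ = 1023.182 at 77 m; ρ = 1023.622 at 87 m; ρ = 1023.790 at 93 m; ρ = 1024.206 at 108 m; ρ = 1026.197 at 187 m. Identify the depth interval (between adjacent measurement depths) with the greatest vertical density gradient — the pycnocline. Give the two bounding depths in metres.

Compute the density gradient over each adjacent pair:
  77–87 m: Δρ/Δz = 0.440/10 = 0.044 kg m⁻⁴
  87–93 m: Δρ/Δz = 0.168/6 = 0.028 kg m⁻⁴
  93–108 m: Δρ/Δz = 0.416/15 = 0.028 kg m⁻⁴
  108–187 m: Δρ/Δz = 1.991/79 = 0.025 kg m⁻⁴
The largest gradient is in the 77–87 m interval — the pycnocline.

77–87 m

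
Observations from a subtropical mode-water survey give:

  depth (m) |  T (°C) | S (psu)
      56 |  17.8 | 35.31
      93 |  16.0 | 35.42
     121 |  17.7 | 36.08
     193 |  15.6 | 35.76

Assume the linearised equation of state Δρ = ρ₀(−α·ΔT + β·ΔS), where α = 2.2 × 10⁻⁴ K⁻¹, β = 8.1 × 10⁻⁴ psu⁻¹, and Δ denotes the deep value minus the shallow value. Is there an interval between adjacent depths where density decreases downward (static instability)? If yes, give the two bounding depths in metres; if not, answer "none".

Evaluate Δρ/ρ₀ = −αΔT + βΔS across each adjacent pair:
  56–93 m: −αΔT+βΔS = −(2.2 × 10⁻⁴)(-1.8)+(8.1 × 10⁻⁴)(+0.11) = 4.9 × 10⁻⁴ → stable
  93–121 m: −αΔT+βΔS = −(2.2 × 10⁻⁴)(+1.7)+(8.1 × 10⁻⁴)(+0.66) = 1.6 × 10⁻⁴ → stable
  121–193 m: −αΔT+βΔS = −(2.2 × 10⁻⁴)(-2.1)+(8.1 × 10⁻⁴)(-0.32) = 2.0 × 10⁻⁴ → stable
Every interval has Δρ > 0: the column is stably stratified throughout.

none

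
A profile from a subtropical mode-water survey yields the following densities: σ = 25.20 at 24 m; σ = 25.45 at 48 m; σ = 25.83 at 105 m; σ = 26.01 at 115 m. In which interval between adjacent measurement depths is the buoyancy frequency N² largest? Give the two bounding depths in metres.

105–115 m

Compute the density gradient over each adjacent pair:
  24–48 m: Δρ/Δz = 0.25/24 = 0.010 kg m⁻⁴
  48–105 m: Δρ/Δz = 0.38/57 = 6.7 × 10⁻³ kg m⁻⁴
  105–115 m: Δρ/Δz = 0.18/10 = 0.018 kg m⁻⁴
The largest gradient is in the 105–115 m interval — the pycnocline.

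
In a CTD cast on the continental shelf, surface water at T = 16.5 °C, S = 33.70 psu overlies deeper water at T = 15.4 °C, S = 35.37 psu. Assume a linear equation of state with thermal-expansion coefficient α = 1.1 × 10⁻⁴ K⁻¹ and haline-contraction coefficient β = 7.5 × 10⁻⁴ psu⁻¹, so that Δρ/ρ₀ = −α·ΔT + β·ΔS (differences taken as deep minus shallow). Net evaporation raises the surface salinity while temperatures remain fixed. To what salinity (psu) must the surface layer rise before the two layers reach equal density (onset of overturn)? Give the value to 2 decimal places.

35.53 psu

Neutral buoyancy requires −α(T_deep − T_surf) + β(S_deep − S_surf′) = 0.
S_surf′ = S_deep − (α/β)·ΔT = 35.37 − (1.1 × 10⁻⁴/7.5 × 10⁻⁴)·(-1.1) = 35.5313 psu.
Increase required: 35.5313 − 33.70 = 1.8313 psu.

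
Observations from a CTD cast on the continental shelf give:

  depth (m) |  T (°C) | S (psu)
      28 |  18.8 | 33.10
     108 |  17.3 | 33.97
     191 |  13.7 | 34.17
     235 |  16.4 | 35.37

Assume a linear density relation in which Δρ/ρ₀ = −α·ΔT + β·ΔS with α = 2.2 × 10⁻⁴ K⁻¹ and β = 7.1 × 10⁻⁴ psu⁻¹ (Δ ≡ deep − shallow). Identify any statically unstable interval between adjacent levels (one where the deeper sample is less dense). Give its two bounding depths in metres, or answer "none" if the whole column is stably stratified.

Evaluate Δρ/ρ₀ = −αΔT + βΔS across each adjacent pair:
  28–108 m: −αΔT+βΔS = −(2.2 × 10⁻⁴)(-1.5)+(7.1 × 10⁻⁴)(+0.87) = 9.5 × 10⁻⁴ → stable
  108–191 m: −αΔT+βΔS = −(2.2 × 10⁻⁴)(-3.6)+(7.1 × 10⁻⁴)(+0.20) = 9.3 × 10⁻⁴ → stable
  191–235 m: −αΔT+βΔS = −(2.2 × 10⁻⁴)(+2.7)+(7.1 × 10⁻⁴)(+1.20) = 2.6 × 10⁻⁴ → stable
Every interval has Δρ > 0: the column is stably stratified throughout.

none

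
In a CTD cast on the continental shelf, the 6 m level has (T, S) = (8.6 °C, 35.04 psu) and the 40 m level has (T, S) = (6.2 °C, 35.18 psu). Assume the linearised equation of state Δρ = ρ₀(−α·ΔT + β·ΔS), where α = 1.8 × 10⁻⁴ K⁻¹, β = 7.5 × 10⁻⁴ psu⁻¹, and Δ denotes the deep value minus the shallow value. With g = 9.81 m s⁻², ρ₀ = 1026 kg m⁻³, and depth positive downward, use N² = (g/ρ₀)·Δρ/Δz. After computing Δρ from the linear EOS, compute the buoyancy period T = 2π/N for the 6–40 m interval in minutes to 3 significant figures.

8.41 min

ΔT = -2.4 K, ΔS = +0.14 psu (deep − shallow).
Δρ/ρ₀ = −αΔT + βΔS = 4.32 × 10⁻⁴ + 1.05 × 10⁻⁴ = 5.37 × 10⁻⁴, so Δρ ≈ 0.5510 kg m⁻³.
N² = (g/ρ₀)·Δρ/Δz = g·(Δρ/ρ₀)/Δz = 9.81 × 5.37 × 10⁻⁴ / 34 = 1.5494 × 10⁻⁴ s⁻².
N = √(1.5494 × 10⁻⁴) = 0.012447 rad s⁻¹ → T = 2π/N = 504.80 s = 8.4133 min ≈ 8.41 min.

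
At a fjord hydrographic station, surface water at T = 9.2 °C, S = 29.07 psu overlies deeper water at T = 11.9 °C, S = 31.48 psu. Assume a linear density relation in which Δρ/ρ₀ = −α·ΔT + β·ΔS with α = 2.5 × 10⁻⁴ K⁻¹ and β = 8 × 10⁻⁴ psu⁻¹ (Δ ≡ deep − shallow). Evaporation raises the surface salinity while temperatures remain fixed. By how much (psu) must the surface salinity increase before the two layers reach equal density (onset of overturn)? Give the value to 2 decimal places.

Neutral buoyancy requires −α(T_deep − T_surf) + β(S_deep − S_surf′) = 0.
S_surf′ = S_deep − (α/β)·ΔT = 31.48 − (2.5 × 10⁻⁴/8 × 10⁻⁴)·(+2.7) = 30.6363 psu.
Increase required: 30.6363 − 29.07 = 1.5663 psu.

1.57 psu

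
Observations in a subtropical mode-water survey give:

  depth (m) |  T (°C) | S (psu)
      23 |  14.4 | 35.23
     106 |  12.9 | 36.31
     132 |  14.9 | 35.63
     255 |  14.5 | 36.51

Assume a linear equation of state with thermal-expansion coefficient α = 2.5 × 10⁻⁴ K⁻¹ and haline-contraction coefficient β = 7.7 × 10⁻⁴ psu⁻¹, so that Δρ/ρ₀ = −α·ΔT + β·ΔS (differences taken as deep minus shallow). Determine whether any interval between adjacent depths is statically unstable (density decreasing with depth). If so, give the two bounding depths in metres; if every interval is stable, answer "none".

Evaluate Δρ/ρ₀ = −αΔT + βΔS across each adjacent pair:
  23–106 m: −αΔT+βΔS = −(2.5 × 10⁻⁴)(-1.5)+(7.7 × 10⁻⁴)(+1.08) = 1.2 × 10⁻³ → stable
  106–132 m: −αΔT+βΔS = −(2.5 × 10⁻⁴)(+2.0)+(7.7 × 10⁻⁴)(-0.68) = -1.0 × 10⁻³ → UNSTABLE
  132–255 m: −αΔT+βΔS = −(2.5 × 10⁻⁴)(-0.4)+(7.7 × 10⁻⁴)(+0.88) = 7.8 × 10⁻⁴ → stable
The 106–132 m interval has Δρ < 0: lighter water underlies denser water.

106–132 m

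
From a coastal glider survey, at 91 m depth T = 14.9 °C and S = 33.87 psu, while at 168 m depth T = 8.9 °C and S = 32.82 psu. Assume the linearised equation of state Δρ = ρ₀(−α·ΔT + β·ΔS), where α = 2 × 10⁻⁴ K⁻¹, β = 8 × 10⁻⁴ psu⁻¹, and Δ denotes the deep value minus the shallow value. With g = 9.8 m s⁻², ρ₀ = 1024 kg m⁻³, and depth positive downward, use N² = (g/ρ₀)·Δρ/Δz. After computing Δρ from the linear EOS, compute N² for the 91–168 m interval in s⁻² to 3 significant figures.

ΔT = -6.0 K, ΔS = -1.05 psu (deep − shallow).
Δρ/ρ₀ = −αΔT + βΔS = 1.20 × 10⁻³ − 8.40 × 10⁻⁴ = 3.60 × 10⁻⁴, so Δρ ≈ 0.3686 kg m⁻³.
N² = (g/ρ₀)·Δρ/Δz = g·(Δρ/ρ₀)/Δz = 9.8 × 3.60 × 10⁻⁴ / 77 = 4.5818 × 10⁻⁵ s⁻² ≈ 4.58 × 10⁻⁵ s⁻².

4.58 × 10⁻⁵ s⁻²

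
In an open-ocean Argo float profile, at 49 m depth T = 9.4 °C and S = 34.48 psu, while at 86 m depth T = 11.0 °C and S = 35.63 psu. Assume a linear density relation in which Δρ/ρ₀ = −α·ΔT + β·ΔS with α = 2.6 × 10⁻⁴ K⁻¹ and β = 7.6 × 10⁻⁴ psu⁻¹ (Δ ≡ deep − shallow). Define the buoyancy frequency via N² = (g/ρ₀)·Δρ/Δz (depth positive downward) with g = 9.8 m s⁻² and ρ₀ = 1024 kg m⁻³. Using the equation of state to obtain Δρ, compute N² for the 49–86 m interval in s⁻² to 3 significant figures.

ΔT = +1.6 K, ΔS = +1.15 psu (deep − shallow).
Δρ/ρ₀ = −αΔT + βΔS = -4.16 × 10⁻⁴ + 8.74 × 10⁻⁴ = 4.58 × 10⁻⁴, so Δρ ≈ 0.4690 kg m⁻³.
N² = (g/ρ₀)·Δρ/Δz = g·(Δρ/ρ₀)/Δz = 9.8 × 4.58 × 10⁻⁴ / 37 = 1.2131 × 10⁻⁴ s⁻² ≈ 1.21 × 10⁻⁴ s⁻².

1.21 × 10⁻⁴ s⁻²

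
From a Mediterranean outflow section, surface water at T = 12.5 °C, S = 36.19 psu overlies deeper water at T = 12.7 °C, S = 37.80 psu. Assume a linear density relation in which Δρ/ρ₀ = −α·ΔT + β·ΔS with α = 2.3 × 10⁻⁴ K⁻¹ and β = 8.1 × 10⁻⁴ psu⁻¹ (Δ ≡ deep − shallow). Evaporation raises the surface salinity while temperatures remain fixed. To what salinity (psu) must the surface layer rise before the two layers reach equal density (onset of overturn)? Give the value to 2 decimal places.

Neutral buoyancy requires −α(T_deep − T_surf) + β(S_deep − S_surf′) = 0.
S_surf′ = S_deep − (α/β)·ΔT = 37.80 − (2.3 × 10⁻⁴/8.1 × 10⁻⁴)·(+0.2) = 37.7432 psu.
Increase required: 37.7432 − 36.19 = 1.5532 psu.

37.74 psu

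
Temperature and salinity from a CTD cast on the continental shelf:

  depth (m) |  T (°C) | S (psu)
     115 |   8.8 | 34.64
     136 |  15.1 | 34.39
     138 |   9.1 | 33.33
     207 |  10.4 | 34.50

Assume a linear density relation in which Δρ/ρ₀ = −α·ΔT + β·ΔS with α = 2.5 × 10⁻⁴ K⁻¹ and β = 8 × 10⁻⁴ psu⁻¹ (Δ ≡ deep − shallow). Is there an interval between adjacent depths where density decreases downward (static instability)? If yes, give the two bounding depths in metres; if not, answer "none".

Evaluate Δρ/ρ₀ = −αΔT + βΔS across each adjacent pair:
  115–136 m: −αΔT+βΔS = −(2.5 × 10⁻⁴)(+6.3)+(8 × 10⁻⁴)(-0.25) = -1.8 × 10⁻³ → UNSTABLE
  136–138 m: −αΔT+βΔS = −(2.5 × 10⁻⁴)(-6.0)+(8 × 10⁻⁴)(-1.06) = 6.5 × 10⁻⁴ → stable
  138–207 m: −αΔT+βΔS = −(2.5 × 10⁻⁴)(+1.3)+(8 × 10⁻⁴)(+1.17) = 6.1 × 10⁻⁴ → stable
The 115–136 m interval has Δρ < 0: lighter water underlies denser water.

115–136 m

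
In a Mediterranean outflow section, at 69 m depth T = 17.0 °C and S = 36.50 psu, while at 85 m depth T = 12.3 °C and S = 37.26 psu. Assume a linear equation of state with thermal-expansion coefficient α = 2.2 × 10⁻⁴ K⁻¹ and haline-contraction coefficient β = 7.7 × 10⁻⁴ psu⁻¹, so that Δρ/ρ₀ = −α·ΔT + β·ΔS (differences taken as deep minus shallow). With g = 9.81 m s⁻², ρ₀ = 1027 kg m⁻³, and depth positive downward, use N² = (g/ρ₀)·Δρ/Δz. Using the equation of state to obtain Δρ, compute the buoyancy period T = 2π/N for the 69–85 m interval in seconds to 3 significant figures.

ΔT = -4.7 K, ΔS = +0.76 psu (deep − shallow).
Δρ/ρ₀ = −αΔT + βΔS = 1.034 × 10⁻³ + 5.852 × 10⁻⁴ = 1.6192 × 10⁻³, so Δρ ≈ 1.663 kg m⁻³.
N² = (g/ρ₀)·Δρ/Δz = g·(Δρ/ρ₀)/Δz = 9.81 × 1.6192 × 10⁻³ / 16 = 9.9277 × 10⁻⁴ s⁻².
N = √(9.9277 × 10⁻⁴) = 0.031508 rad s⁻¹ → T = 2π/N = 199.42 s ≈ 199 s.

199 s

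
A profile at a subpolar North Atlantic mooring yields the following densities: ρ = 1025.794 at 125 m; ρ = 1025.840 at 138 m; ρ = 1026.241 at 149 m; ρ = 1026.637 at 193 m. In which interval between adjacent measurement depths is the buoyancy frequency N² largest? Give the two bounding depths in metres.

Compute the density gradient over each adjacent pair:
  125–138 m: Δρ/Δz = 0.046/13 = 3.5 × 10⁻³ kg m⁻⁴
  138–149 m: Δρ/Δz = 0.401/11 = 0.036 kg m⁻⁴
  149–193 m: Δρ/Δz = 0.396/44 = 9.0 × 10⁻³ kg m⁻⁴
The largest gradient is in the 138–149 m interval — the pycnocline.

138–149 m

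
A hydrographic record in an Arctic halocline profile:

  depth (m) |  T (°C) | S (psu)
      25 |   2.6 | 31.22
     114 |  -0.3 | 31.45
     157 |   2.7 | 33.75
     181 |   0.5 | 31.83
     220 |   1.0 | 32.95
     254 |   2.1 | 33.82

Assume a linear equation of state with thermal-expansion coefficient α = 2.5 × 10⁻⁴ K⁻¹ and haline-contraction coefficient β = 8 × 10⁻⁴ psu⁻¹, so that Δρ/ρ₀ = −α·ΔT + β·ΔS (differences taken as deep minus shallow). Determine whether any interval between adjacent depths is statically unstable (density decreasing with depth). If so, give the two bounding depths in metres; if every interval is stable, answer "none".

Evaluate Δρ/ρ₀ = −αΔT + βΔS across each adjacent pair:
  25–114 m: −αΔT+βΔS = −(2.5 × 10⁻⁴)(-2.9)+(8 × 10⁻⁴)(+0.23) = 9.1 × 10⁻⁴ → stable
  114–157 m: −αΔT+βΔS = −(2.5 × 10⁻⁴)(+3.0)+(8 × 10⁻⁴)(+2.30) = 1.1 × 10⁻³ → stable
  157–181 m: −αΔT+βΔS = −(2.5 × 10⁻⁴)(-2.2)+(8 × 10⁻⁴)(-1.92) = -9.9 × 10⁻⁴ → UNSTABLE
  181–220 m: −αΔT+βΔS = −(2.5 × 10⁻⁴)(+0.5)+(8 × 10⁻⁴)(+1.12) = 7.7 × 10⁻⁴ → stable
  220–254 m: −αΔT+βΔS = −(2.5 × 10⁻⁴)(+1.1)+(8 × 10⁻⁴)(+0.87) = 4.2 × 10⁻⁴ → stable
The 157–181 m interval has Δρ < 0: lighter water underlies denser water.

157–181 m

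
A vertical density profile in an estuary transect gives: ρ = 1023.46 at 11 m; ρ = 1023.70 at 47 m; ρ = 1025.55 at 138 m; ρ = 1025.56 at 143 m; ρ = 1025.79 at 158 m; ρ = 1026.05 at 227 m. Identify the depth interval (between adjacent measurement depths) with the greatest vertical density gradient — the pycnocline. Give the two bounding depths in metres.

47–138 m

Compute the density gradient over each adjacent pair:
  11–47 m: Δρ/Δz = 0.24/36 = 6.7 × 10⁻³ kg m⁻⁴
  47–138 m: Δρ/Δz = 1.85/91 = 0.020 kg m⁻⁴
  138–143 m: Δρ/Δz = 0.01/5 = 2.0 × 10⁻³ kg m⁻⁴
  143–158 m: Δρ/Δz = 0.23/15 = 0.015 kg m⁻⁴
  158–227 m: Δρ/Δz = 0.26/69 = 3.8 × 10⁻³ kg m⁻⁴
The largest gradient is in the 47–138 m interval — the pycnocline.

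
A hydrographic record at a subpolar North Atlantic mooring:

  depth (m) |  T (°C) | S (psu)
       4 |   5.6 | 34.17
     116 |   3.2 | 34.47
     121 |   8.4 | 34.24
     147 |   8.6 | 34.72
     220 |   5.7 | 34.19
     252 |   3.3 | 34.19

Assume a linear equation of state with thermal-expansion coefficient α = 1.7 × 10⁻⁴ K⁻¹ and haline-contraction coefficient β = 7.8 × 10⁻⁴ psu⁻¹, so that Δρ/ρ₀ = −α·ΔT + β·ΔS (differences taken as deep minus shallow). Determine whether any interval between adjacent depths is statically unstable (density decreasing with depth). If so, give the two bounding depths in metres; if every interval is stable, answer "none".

116–121 m

Evaluate Δρ/ρ₀ = −αΔT + βΔS across each adjacent pair:
  4–116 m: −αΔT+βΔS = −(1.7 × 10⁻⁴)(-2.4)+(7.8 × 10⁻⁴)(+0.30) = 6.4 × 10⁻⁴ → stable
  116–121 m: −αΔT+βΔS = −(1.7 × 10⁻⁴)(+5.2)+(7.8 × 10⁻⁴)(-0.23) = -1.1 × 10⁻³ → UNSTABLE
  121–147 m: −αΔT+βΔS = −(1.7 × 10⁻⁴)(+0.2)+(7.8 × 10⁻⁴)(+0.48) = 3.4 × 10⁻⁴ → stable
  147–220 m: −αΔT+βΔS = −(1.7 × 10⁻⁴)(-2.9)+(7.8 × 10⁻⁴)(-0.53) = 8.0 × 10⁻⁵ → stable
  220–252 m: −αΔT+βΔS = −(1.7 × 10⁻⁴)(-2.4)+(7.8 × 10⁻⁴)(+0.00) = 4.1 × 10⁻⁴ → stable
The 116–121 m interval has Δρ < 0: lighter water underlies denser water.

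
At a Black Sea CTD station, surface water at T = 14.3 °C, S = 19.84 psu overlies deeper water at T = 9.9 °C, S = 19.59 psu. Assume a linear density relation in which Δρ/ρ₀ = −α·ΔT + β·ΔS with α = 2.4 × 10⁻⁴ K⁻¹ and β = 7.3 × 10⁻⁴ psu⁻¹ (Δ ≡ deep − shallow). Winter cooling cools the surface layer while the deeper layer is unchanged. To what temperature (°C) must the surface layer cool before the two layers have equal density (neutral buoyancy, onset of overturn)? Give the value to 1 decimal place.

10.7 °C

Neutral buoyancy requires Δρ = 0, i.e. −α(T_deep − T_surf′) + β(S_deep − S_surf) = 0.
T_surf′ = T_deep − (β/α)·ΔS = 9.9 − (7.3 × 10⁻⁴/2.4 × 10⁻⁴)·(-0.25) = 10.660 °C.
Cooling required: 14.3 − (10.660) = 3.640 °C.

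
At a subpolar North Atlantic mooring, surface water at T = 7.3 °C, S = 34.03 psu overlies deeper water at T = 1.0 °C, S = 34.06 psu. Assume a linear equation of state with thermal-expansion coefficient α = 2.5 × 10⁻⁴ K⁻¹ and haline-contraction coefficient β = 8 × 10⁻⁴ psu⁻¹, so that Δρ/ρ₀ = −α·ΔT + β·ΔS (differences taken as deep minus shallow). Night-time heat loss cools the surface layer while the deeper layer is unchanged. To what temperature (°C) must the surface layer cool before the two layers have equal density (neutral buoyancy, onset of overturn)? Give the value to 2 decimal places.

0.90 °C

Neutral buoyancy requires Δρ = 0, i.e. −α(T_deep − T_surf′) + β(S_deep − S_surf) = 0.
T_surf′ = T_deep − (β/α)·ΔS = 1.0 − (8 × 10⁻⁴/2.5 × 10⁻⁴)·(+0.03) = 0.9040 °C.
Cooling required: 7.3 − (0.9040) = 6.3960 °C.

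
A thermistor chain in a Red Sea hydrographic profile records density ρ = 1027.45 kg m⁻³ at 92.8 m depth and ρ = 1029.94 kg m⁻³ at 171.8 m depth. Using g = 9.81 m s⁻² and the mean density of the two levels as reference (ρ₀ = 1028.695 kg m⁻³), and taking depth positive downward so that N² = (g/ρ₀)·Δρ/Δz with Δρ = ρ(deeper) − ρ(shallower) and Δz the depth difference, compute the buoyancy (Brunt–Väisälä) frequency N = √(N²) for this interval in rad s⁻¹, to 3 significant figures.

0.0173 rad s⁻¹

Δρ = 1029.94 − 1027.45 = 2.49 kg m⁻³ over Δz = 171.8 − 92.8 = 79 m.
N² = (9.81/1028.695) × (2.49/79) = 3.0058 × 10⁻⁴ s⁻².
N = √(3.0058 × 10⁻⁴) = 0.017337 rad s⁻¹ ≈ 0.0173 rad s⁻¹.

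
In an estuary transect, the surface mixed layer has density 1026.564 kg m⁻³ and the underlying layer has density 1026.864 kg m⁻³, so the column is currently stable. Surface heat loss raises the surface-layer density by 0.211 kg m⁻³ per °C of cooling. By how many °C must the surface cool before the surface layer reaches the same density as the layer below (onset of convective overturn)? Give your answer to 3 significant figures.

Density deficit of the surface layer: 1026.864 − 1026.564 = 0.3 kg m⁻³.
Required change = 0.3 / 0.211 = 1.42 °C.

1.42 °C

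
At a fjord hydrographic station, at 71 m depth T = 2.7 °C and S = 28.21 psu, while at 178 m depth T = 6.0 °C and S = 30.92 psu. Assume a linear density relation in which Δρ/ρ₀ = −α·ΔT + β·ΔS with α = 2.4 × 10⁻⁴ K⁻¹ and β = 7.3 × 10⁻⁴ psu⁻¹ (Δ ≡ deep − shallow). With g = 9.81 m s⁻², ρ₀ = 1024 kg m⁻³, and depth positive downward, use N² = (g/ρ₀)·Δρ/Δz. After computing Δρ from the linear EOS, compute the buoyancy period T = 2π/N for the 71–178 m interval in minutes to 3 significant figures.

ΔT = +3.3 K, ΔS = +2.71 psu (deep − shallow).
Δρ/ρ₀ = −αΔT + βΔS = -7.92 × 10⁻⁴ + 1.9783 × 10⁻³ = 1.1863 × 10⁻³, so Δρ ≈ 1.215 kg m⁻³.
N² = (g/ρ₀)·Δρ/Δz = g·(Δρ/ρ₀)/Δz = 9.81 × 1.1863 × 10⁻³ / 107 = 1.0876 × 10⁻⁴ s⁻².
N = √(1.0876 × 10⁻⁴) = 0.010429 rad s⁻¹ → T = 2π/N = 602.47 s = 10.041 min ≈ 10.0 min.

10.0 min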